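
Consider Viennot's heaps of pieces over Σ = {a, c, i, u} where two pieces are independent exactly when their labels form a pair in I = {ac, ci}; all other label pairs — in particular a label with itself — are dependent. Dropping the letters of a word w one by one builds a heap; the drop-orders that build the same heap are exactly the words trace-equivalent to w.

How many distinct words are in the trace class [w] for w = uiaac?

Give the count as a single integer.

piece 0:u — minimal
piece 1:i rests on {0:u}
piece 2:a rests on {1:i}
piece 3:a rests on {2:a}
piece 4:c rests on {0:u}
minimal pieces: {0:u}
ways to finish when only these pieces remain (= sum over removing one remaining piece with nothing left below it):
  1 left: {3}→1  {4}→1
  2 left: {2,3}→1  {3,4}→2
  3 left: {1,2,3}→1  {2,3,4}→3
  placing 0:u first → 4 extensions

4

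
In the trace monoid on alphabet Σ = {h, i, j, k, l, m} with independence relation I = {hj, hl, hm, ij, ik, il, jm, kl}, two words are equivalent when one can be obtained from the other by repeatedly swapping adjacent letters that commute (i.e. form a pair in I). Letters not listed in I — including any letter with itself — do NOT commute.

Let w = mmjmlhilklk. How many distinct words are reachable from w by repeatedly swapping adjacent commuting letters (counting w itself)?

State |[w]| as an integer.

piece 0:m — minimal
piece 1:m rests on {0:m}
piece 2:j — minimal
piece 3:m rests on {1:m}
piece 4:l rests on {2:j, 3:m}
piece 5:h — minimal
piece 6:i rests on {3:m, 5:h}
piece 7:l rests on {4:l}
piece 8:k rests on {2:j, 3:m, 5:h}
piece 9:l rests on {7:l}
piece 10:k rests on {8:k}
minimal pieces: {0:m, 2:j, 5:h}
ways to finish when only these pieces remain (= sum over removing one remaining piece with nothing left below it):
  1 left: {6}→1  {9}→1  {10}→1
  2 left: {6,9}→2  {6,10}→2  {7,9}→1  {8,10}→1  {9,10}→2
  3 left: {4,7,9}→1  {6,7,9}→3  {6,8,10}→3  {6,9,10}→6  {7,9,10}→3  {8,9,10}→3
  4 left: {4,6,7,9}→4  {4,7,9,10}→4  {5,6,8,10}→3  {6,7,9,10}→12  {6,8,9,10}→12  {7,8,9,10}→6
  5 left: {4,6,7,9,10}→20  {4,7,8,9,10}→10  {5,6,8,9,10}→15  {6,7,8,9,10}→30
  6 left: {2,4,7,8,9,10}→10  {4,6,7,8,9,10}→60  {5,6,7,8,9,10}→45
  7 left: {2,4,6,7,8,9,10}→70  {3,4,6,7,8,9,10}→60  {4,5,6,7,8,9,10}→105
  8 left: {1,3,4,6,7,8,9,10}→60  {2,3,4,6,7,8,9,10}→130  {2,4,5,6,7,8,9,10}→175  {3,4,5,6,7,8,9,10}→165
  9 left: {0,1,3,4,6,7,8,9,10}→60  {1,2,3,4,6,7,8,9,10}→190  {1,3,4,5,6,7,8,9,10}→225  {2,3,4,5,6,7,8,9,10}→470
  placing 0:m first → 885 extensions
  placing 2:j first → 285 extensions
  placing 5:h first → 250 extensions
total linear extensions = 1420

1420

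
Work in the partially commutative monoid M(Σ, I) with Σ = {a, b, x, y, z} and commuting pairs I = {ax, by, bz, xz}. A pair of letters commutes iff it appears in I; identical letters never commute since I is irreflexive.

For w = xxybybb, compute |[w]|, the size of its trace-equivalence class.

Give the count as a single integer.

piece 0:x — minimal
piece 1:x rests on {0:x}
piece 2:y rests on {1:x}
piece 3:b rests on {1:x}
piece 4:y rests on {2:y}
piece 5:b rests on {3:b}
piece 6:b rests on {5:b}
minimal pieces: {0:x}
ways to finish when only these pieces remain (= sum over removing one remaining piece with nothing left below it):
  1 left: {4}→1  {6}→1
  2 left: {2,4}→1  {4,6}→2  {5,6}→1
  3 left: {2,4,6}→3  {3,5,6}→1  {4,5,6}→3
  4 left: {2,4,5,6}→6  {3,4,5,6}→4
  5 left: {2,3,4,5,6}→10
  placing 0:x first → 10 extensions

10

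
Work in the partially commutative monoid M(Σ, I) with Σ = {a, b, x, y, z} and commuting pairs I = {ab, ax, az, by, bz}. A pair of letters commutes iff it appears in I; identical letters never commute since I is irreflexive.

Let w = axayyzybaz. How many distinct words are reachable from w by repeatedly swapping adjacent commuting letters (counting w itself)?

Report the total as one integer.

48

piece 0:a — minimal
piece 1:x — minimal
piece 2:a rests on {0:a}
piece 3:y rests on {1:x, 2:a}
piece 4:y rests on {3:y}
piece 5:z rests on {4:y}
piece 6:y rests on {5:z}
piece 7:b rests on {1:x}
piece 8:a rests on {6:y}
piece 9:z rests on {6:y}
minimal pieces: {0:a, 1:x}
ways to finish when only these pieces remain (= sum over removing one remaining piece with nothing left below it):
  1 left: {7}→1  {8}→1  {9}→1
  2 left: {7,8}→2  {7,9}→2  {8,9}→2
  3 left: {6,8,9}→2  {7,8,9}→6
  4 left: {5,6,8,9}→2  {6,7,8,9}→8
  5 left: {4,5,6,8,9}→2  {5,6,7,8,9}→10
  6 left: {3,4,5,6,8,9}→2  {4,5,6,7,8,9}→12
  7 left: {2,3,4,5,6,8,9}→2  {3,4,5,6,7,8,9}→14
  8 left: {0,2,3,4,5,6,8,9}→2  {1,3,4,5,6,7,8,9}→14  {2,3,4,5,6,7,8,9}→16
  placing 0:a first → 30 extensions
  placing 1:x first → 18 extensions
total linear extensions = 48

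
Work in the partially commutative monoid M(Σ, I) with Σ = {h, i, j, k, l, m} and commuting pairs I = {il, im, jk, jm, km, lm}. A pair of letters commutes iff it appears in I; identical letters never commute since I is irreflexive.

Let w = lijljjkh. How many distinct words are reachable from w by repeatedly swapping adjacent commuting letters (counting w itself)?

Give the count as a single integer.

6

0(l) covers ∅
1(i) covers ∅
2(j) covers 0:l, 1:i
3(l) covers 2:j
4(j) covers 3:l
5(j) covers 4:j
6(k) covers 3:l
7(h) covers 5:j, 6:k
floor of heap: 0:l, 1:i
completions by unplaced set U, small U first (add the entries for U minus each lowest piece of U):
  |U|=1: {7}:1
  |U|=2: {5,7}:1  {6,7}:1
  |U|=3: {4,5,7}:1  {5,6,7}:2
  |U|=4: {4,5,6,7}:3
  |U|=5: {3,4,5,6,7}:3
  |U|=6: {2,3,4,5,6,7}:3
  start at 0(l): 3
  start at 1(i): 3
sum over floor = 6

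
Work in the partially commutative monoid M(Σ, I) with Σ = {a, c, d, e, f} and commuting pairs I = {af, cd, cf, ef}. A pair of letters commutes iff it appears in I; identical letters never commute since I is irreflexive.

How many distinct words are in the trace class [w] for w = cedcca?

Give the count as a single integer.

3

drop 0:c onto floor
drop 1:e onto {0:c}
drop 2:d onto {1:e}
drop 3:c onto {1:e}
drop 4:c onto {3:c}
drop 5:a onto {2:d, 4:c}
ground layer = {0:c}
drop-orders for the pieces not yet dropped (sum over which currently-grounded one goes next):
  1 to go: {5} 1
  2 to go: {2,5} 1  {4,5} 1
  3 to go: {2,4,5} 2  {3,4,5} 1
  4 to go: {2,3,4,5} 3
  if 0:c drops first: 3 orders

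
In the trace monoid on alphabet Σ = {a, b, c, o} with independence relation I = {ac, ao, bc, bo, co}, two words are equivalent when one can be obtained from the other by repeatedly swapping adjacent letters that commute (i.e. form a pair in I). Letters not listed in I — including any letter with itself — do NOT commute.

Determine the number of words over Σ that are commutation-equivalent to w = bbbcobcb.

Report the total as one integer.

piece 0:b — minimal
piece 1:b rests on {0:b}
piece 2:b rests on {1:b}
piece 3:c — minimal
piece 4:o — minimal
piece 5:b rests on {2:b}
piece 6:c rests on {3:c}
piece 7:b rests on {5:b}
minimal pieces: {0:b, 3:c, 4:o}
ways to finish when only these pieces remain (= sum over removing one remaining piece with nothing left below it):
  1 left: {4}→1  {6}→1  {7}→1
  2 left: {3,6}→1  {4,6}→2  {4,7}→2  {5,7}→1  {6,7}→2
  3 left: {2,5,7}→1  {3,4,6}→3  {3,6,7}→3  {4,5,7}→3  {4,6,7}→6  {5,6,7}→3
  4 left: {1,2,5,7}→1  {2,4,5,7}→4  {2,5,6,7}→4  {3,4,6,7}→12  {3,5,6,7}→6  {4,5,6,7}→12
  5 left: {0,1,2,5,7}→1  {1,2,4,5,7}→5  {1,2,5,6,7}→5  {2,3,5,6,7}→10  {2,4,5,6,7}→20  {3,4,5,6,7}→30
  6 left: {0,1,2,4,5,7}→6  {0,1,2,5,6,7}→6  {1,2,3,5,6,7}→15  {1,2,4,5,6,7}→30  {2,3,4,5,6,7}→60
  placing 0:b first → 105 extensions
  placing 3:c first → 42 extensions
  placing 4:o first → 21 extensions
total linear extensions = 168

168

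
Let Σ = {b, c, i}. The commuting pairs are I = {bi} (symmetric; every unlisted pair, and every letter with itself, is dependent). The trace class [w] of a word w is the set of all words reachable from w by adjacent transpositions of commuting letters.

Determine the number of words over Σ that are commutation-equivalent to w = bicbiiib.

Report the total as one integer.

0(b) covers ∅
1(i) covers ∅
2(c) covers 0:b, 1:i
3(b) covers 2:c
4(i) covers 2:c
5(i) covers 4:i
6(i) covers 5:i
7(b) covers 3:b
floor of heap: 0:b, 1:i
completions by unplaced set U, small U first (add the entries for U minus each lowest piece of U):
  |U|=1: {6}:1  {7}:1
  |U|=2: {3,7}:1  {5,6}:1  {6,7}:2
  |U|=3: {3,6,7}:3  {4,5,6}:1  {5,6,7}:3
  |U|=4: {3,5,6,7}:6  {4,5,6,7}:4
  |U|=5: {3,4,5,6,7}:10
  |U|=6: {2,3,4,5,6,7}:10
  start at 0(b): 10
  start at 1(i): 10
sum over floor = 20

20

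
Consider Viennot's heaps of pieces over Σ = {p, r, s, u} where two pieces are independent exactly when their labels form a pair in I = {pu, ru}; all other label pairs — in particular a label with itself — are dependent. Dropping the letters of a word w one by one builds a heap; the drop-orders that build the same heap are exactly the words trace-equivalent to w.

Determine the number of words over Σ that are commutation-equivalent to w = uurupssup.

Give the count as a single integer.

20

drop 0:u onto floor
drop 1:u onto {0:u}
drop 2:r onto floor
drop 3:u onto {1:u}
drop 4:p onto {2:r}
drop 5:s onto {3:u, 4:p}
drop 6:s onto {5:s}
drop 7:u onto {6:s}
drop 8:p onto {6:s}
ground layer = {0:u, 2:r}
drop-orders for the pieces not yet dropped (sum over which currently-grounded one goes next):
  1 to go: {7} 1  {8} 1
  2 to go: {7,8} 2
  3 to go: {6,7,8} 2
  4 to go: {5,6,7,8} 2
  5 to go: {3,5,6,7,8} 2  {4,5,6,7,8} 2
  6 to go: {1,3,5,6,7,8} 2  {2,4,5,6,7,8} 2  {3,4,5,6,7,8} 4
  7 to go: {0,1,3,5,6,7,8} 2  {1,3,4,5,6,7,8} 6  {2,3,4,5,6,7,8} 6
  if 0:u drops first: 12 orders
  if 2:r drops first: 8 orders
heap linearizations: 20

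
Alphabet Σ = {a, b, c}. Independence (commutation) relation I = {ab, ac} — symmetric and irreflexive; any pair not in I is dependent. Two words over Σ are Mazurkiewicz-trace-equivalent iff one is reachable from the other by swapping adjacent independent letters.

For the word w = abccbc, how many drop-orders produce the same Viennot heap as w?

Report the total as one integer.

6

piece 0:a — minimal
piece 1:b — minimal
piece 2:c rests on {1:b}
piece 3:c rests on {2:c}
piece 4:b rests on {3:c}
piece 5:c rests on {4:b}
minimal pieces: {0:a, 1:b}
ways to finish when only these pieces remain (= sum over removing one remaining piece with nothing left below it):
  1 left: {0}→1  {5}→1
  2 left: {0,5}→2  {4,5}→1
  3 left: {0,4,5}→3  {3,4,5}→1
  4 left: {0,3,4,5}→4  {2,3,4,5}→1
  placing 0:a first → 1 extensions
  placing 1:b first → 5 extensions
total linear extensions = 6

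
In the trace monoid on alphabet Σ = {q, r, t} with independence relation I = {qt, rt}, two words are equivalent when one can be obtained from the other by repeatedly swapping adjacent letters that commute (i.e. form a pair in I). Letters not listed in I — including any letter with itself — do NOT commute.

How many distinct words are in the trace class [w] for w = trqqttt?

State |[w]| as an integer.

35

drop 0:t onto floor
drop 1:r onto floor
drop 2:q onto {1:r}
drop 3:q onto {2:q}
drop 4:t onto {0:t}
drop 5:t onto {4:t}
drop 6:t onto {5:t}
ground layer = {0:t, 1:r}
drop-orders for the pieces not yet dropped (sum over which currently-grounded one goes next):
  1 to go: {3} 1  {6} 1
  2 to go: {2,3} 1  {3,6} 2  {5,6} 1
  3 to go: {1,2,3} 1  {2,3,6} 3  {3,5,6} 3  {4,5,6} 1
  4 to go: {0,4,5,6} 1  {1,2,3,6} 4  {2,3,5,6} 6  {3,4,5,6} 4
  5 to go: {0,3,4,5,6} 5  {1,2,3,5,6} 10  {2,3,4,5,6} 10
  if 0:t drops first: 20 orders
  if 1:r drops first: 15 orders
heap linearizations: 35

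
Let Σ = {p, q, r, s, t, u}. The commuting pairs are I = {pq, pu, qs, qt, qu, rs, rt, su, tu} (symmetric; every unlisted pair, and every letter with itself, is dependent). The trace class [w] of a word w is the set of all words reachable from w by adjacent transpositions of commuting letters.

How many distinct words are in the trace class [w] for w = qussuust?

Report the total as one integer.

280

piece 0:q — minimal
piece 1:u — minimal
piece 2:s — minimal
piece 3:s rests on {2:s}
piece 4:u rests on {1:u}
piece 5:u rests on {4:u}
piece 6:s rests on {3:s}
piece 7:t rests on {6:s}
minimal pieces: {0:q, 1:u, 2:s}
ways to finish when only these pieces remain (= sum over removing one remaining piece with nothing left below it):
  1 left: {0}→1  {5}→1  {7}→1
  2 left: {0,5}→2  {0,7}→2  {4,5}→1  {5,7}→2  {6,7}→1
  3 left: {0,4,5}→3  {0,5,7}→6  {0,6,7}→3  {1,4,5}→1  {3,6,7}→1  {4,5,7}→3  {5,6,7}→3
  4 left: {0,1,4,5}→4  {0,3,6,7}→4  {0,4,5,7}→12  {0,5,6,7}→12  {1,4,5,7}→4  {2,3,6,7}→1  {3,5,6,7}→4  {4,5,6,7}→6
  5 left: {0,1,4,5,7}→20  {0,2,3,6,7}→5  {0,3,5,6,7}→20  {0,4,5,6,7}→30  {1,4,5,6,7}→10  {2,3,5,6,7}→5  {3,4,5,6,7}→10
  6 left: {0,1,4,5,6,7}→60  {0,2,3,5,6,7}→30  {0,3,4,5,6,7}→60  {1,3,4,5,6,7}→20  {2,3,4,5,6,7}→15
  placing 0:q first → 35 extensions
  placing 1:u first → 105 extensions
  placing 2:s first → 140 extensions
total linear extensions = 280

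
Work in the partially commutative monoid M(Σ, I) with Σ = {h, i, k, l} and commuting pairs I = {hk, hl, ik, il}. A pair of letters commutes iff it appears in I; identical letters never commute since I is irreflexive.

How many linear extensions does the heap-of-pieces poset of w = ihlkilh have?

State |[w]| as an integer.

35

piece 0:i — minimal
piece 1:h rests on {0:i}
piece 2:l — minimal
piece 3:k rests on {2:l}
piece 4:i rests on {1:h}
piece 5:l rests on {3:k}
piece 6:h rests on {4:i}
minimal pieces: {0:i, 2:l}
ways to finish when only these pieces remain (= sum over removing one remaining piece with nothing left below it):
  1 left: {5}→1  {6}→1
  2 left: {3,5}→1  {4,6}→1  {5,6}→2
  3 left: {1,4,6}→1  {2,3,5}→1  {3,5,6}→3  {4,5,6}→3
  4 left: {0,1,4,6}→1  {1,4,5,6}→4  {2,3,5,6}→4  {3,4,5,6}→6
  5 left: {0,1,4,5,6}→5  {1,3,4,5,6}→10  {2,3,4,5,6}→10
  placing 0:i first → 20 extensions
  placing 2:l first → 15 extensions
total linear extensions = 35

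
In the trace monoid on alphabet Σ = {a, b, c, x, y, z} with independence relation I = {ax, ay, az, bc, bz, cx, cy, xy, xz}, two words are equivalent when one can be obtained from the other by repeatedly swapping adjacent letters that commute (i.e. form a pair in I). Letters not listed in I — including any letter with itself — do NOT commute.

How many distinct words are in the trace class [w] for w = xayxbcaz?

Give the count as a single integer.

129

0(x) covers ∅
1(a) covers ∅
2(y) covers ∅
3(x) covers 0:x
4(b) covers 1:a, 2:y, 3:x
5(c) covers 1:a
6(a) covers 4:b, 5:c
7(z) covers 2:y, 5:c
floor of heap: 0:x, 1:a, 2:y
completions by unplaced set U, small U first (add the entries for U minus each lowest piece of U):
  |U|=1: {6}:1  {7}:1
  |U|=2: {4,6}:1  {6,7}:2
  |U|=3: {3,4,6}:1  {4,6,7}:3  {5,6,7}:2
  |U|=4: {0,3,4,6}:1  {2,4,6,7}:3  {3,4,6,7}:4  {4,5,6,7}:5
  |U|=5: {0,3,4,6,7}:5  {1,4,5,6,7}:5  {2,3,4,6,7}:7  {2,4,5,6,7}:8  {3,4,5,6,7}:9
  |U|=6: {0,2,3,4,6,7}:12  {0,3,4,5,6,7}:14  {1,2,4,5,6,7}:13  {1,3,4,5,6,7}:14  {2,3,4,5,6,7}:24
  start at 0(x): 51
  start at 1(a): 50
  start at 2(y): 28
sum over floor = 129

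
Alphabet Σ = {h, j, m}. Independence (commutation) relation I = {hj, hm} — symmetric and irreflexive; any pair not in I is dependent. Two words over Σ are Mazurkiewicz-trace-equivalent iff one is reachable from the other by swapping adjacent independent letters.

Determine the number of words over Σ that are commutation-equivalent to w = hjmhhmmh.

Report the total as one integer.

#0=h has no predecessor
#1=j has no predecessor
#2=m depends on [1:j]
#3=h depends on [0:h]
#4=h depends on [3:h]
#5=m depends on [2:m]
#6=m depends on [5:m]
#7=h depends on [4:h]
sources: [0:h, 1:j]
N(rest) = Σ N(rest − s) over sources s of rest; N(one piece) = 1:
  size 1 → [6]=1  [7]=1
  size 2 → [4,7]=1  [5,6]=1  [6,7]=2
  size 3 → [2,5,6]=1  [3,4,7]=1  [4,6,7]=3  [5,6,7]=3
  size 4 → [0,3,4,7]=1  [1,2,5,6]=1  [2,5,6,7]=4  [3,4,6,7]=4  [4,5,6,7]=6
  size 5 → [0,3,4,6,7]=5  [1,2,5,6,7]=5  [2,4,5,6,7]=10  [3,4,5,6,7]=10
  size 6 → [0,3,4,5,6,7]=15  [1,2,4,5,6,7]=15  [2,3,4,5,6,7]=20
  first=0(h) contributes 35
  first=1(j) contributes 35
|[w]| = 70

70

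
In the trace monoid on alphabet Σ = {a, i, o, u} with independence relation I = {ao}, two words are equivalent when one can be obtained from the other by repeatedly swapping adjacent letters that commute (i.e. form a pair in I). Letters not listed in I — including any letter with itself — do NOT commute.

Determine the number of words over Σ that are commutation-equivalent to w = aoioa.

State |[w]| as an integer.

#0=a has no predecessor
#1=o has no predecessor
#2=i depends on [0:a, 1:o]
#3=o depends on [2:i]
#4=a depends on [2:i]
sources: [0:a, 1:o]
N(rest) = Σ N(rest − s) over sources s of rest; N(one piece) = 1:
  size 1 → [3]=1  [4]=1
  size 2 → [3,4]=2
  size 3 → [2,3,4]=2
  first=0(a) contributes 2
  first=1(o) contributes 2
|[w]| = 4

4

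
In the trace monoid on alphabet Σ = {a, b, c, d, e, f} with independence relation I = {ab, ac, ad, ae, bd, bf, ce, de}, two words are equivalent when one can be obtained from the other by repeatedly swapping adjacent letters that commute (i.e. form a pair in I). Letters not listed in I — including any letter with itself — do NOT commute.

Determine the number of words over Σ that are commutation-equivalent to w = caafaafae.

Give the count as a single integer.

drop 0:c onto floor
drop 1:a onto floor
drop 2:a onto {1:a}
drop 3:f onto {0:c, 2:a}
drop 4:a onto {3:f}
drop 5:a onto {4:a}
drop 6:f onto {5:a}
drop 7:a onto {6:f}
drop 8:e onto {6:f}
ground layer = {0:c, 1:a}
drop-orders for the pieces not yet dropped (sum over which currently-grounded one goes next):
  1 to go: {7} 1  {8} 1
  2 to go: {7,8} 2
  3 to go: {6,7,8} 2
  4 to go: {5,6,7,8} 2
  5 to go: {4,5,6,7,8} 2
  6 to go: {3,4,5,6,7,8} 2
  7 to go: {0,3,4,5,6,7,8} 2  {2,3,4,5,6,7,8} 2
  if 0:c drops first: 2 orders
  if 1:a drops first: 4 orders
heap linearizations: 6

6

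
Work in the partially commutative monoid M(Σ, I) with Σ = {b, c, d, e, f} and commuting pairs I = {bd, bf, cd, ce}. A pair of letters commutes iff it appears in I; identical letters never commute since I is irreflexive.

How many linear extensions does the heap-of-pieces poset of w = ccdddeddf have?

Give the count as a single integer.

28

piece 0:c — minimal
piece 1:c rests on {0:c}
piece 2:d — minimal
piece 3:d rests on {2:d}
piece 4:d rests on {3:d}
piece 5:e rests on {4:d}
piece 6:d rests on {5:e}
piece 7:d rests on {6:d}
piece 8:f rests on {1:c, 7:d}
minimal pieces: {0:c, 2:d}
ways to finish when only these pieces remain (= sum over removing one remaining piece with nothing left below it):
  1 left: {8}→1
  2 left: {1,8}→1  {7,8}→1
  3 left: {0,1,8}→1  {1,7,8}→2  {6,7,8}→1
  4 left: {0,1,7,8}→3  {1,6,7,8}→3  {5,6,7,8}→1
  5 left: {0,1,6,7,8}→6  {1,5,6,7,8}→4  {4,5,6,7,8}→1
  6 left: {0,1,5,6,7,8}→10  {1,4,5,6,7,8}→5  {3,4,5,6,7,8}→1
  7 left: {0,1,4,5,6,7,8}→15  {1,3,4,5,6,7,8}→6  {2,3,4,5,6,7,8}→1
  placing 0:c first → 7 extensions
  placing 2:d first → 21 extensions
total linear extensions = 28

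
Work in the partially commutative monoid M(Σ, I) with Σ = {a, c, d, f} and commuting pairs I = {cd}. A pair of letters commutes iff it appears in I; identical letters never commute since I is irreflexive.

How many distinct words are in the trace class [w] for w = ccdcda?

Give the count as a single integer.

#0=c has no predecessor
#1=c depends on [0:c]
#2=d has no predecessor
#3=c depends on [1:c]
#4=d depends on [2:d]
#5=a depends on [3:c, 4:d]
sources: [0:c, 2:d]
N(rest) = Σ N(rest − s) over sources s of rest; N(one piece) = 1:
  size 1 → [5]=1
  size 2 → [3,5]=1  [4,5]=1
  size 3 → [1,3,5]=1  [2,4,5]=1  [3,4,5]=2
  size 4 → [0,1,3,5]=1  [1,3,4,5]=3  [2,3,4,5]=3
  first=0(c) contributes 6
  first=2(d) contributes 4
|[w]| = 10

10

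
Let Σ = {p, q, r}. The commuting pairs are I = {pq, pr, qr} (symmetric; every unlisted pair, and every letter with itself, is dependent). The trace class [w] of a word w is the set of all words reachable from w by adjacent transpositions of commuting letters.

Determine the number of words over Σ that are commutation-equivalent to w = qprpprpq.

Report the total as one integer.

drop 0:q onto floor
drop 1:p onto floor
drop 2:r onto floor
drop 3:p onto {1:p}
drop 4:p onto {3:p}
drop 5:r onto {2:r}
drop 6:p onto {4:p}
drop 7:q onto {0:q}
ground layer = {0:q, 1:p, 2:r}
drop-orders for the pieces not yet dropped (sum over which currently-grounded one goes next):
  1 to go: {5} 1  {6} 1  {7} 1
  2 to go: {0,7} 1  {2,5} 1  {4,6} 1  {5,6} 2  {5,7} 2  {6,7} 2
  3 to go: {0,5,7} 3  {0,6,7} 3  {2,5,6} 3  {2,5,7} 3  {3,4,6} 1  {4,5,6} 3  {4,6,7} 3  {5,6,7} 6
  4 to go: {0,2,5,7} 6  {0,4,6,7} 6  {0,5,6,7} 12  {1,3,4,6} 1  {2,4,5,6} 6  {2,5,6,7} 12  {3,4,5,6} 4  {3,4,6,7} 4  {4,5,6,7} 12
  5 to go: {0,2,5,6,7} 30  {0,3,4,6,7} 10  {0,4,5,6,7} 30  {1,3,4,5,6} 5  {1,3,4,6,7} 5  {2,3,4,5,6} 10  {2,4,5,6,7} 30  {3,4,5,6,7} 20
  6 to go: {0,1,3,4,6,7} 15  {0,2,4,5,6,7} 90  {0,3,4,5,6,7} 60  {1,2,3,4,5,6} 15  {1,3,4,5,6,7} 30  {2,3,4,5,6,7} 60
  if 0:q drops first: 105 orders
  if 1:p drops first: 210 orders
  if 2:r drops first: 105 orders
heap linearizations: 420

420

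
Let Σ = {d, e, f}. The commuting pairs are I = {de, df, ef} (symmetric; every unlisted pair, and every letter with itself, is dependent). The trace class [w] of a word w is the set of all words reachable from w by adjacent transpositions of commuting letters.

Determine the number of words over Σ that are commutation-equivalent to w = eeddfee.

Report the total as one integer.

piece 0:e — minimal
piece 1:e rests on {0:e}
piece 2:d — minimal
piece 3:d rests on {2:d}
piece 4:f — minimal
piece 5:e rests on {1:e}
piece 6:e rests on {5:e}
minimal pieces: {0:e, 2:d, 4:f}
ways to finish when only these pieces remain (= sum over removing one remaining piece with nothing left below it):
  1 left: {3}→1  {4}→1  {6}→1
  2 left: {2,3}→1  {3,4}→2  {3,6}→2  {4,6}→2  {5,6}→1
  3 left: {1,5,6}→1  {2,3,4}→3  {2,3,6}→3  {3,4,6}→6  {3,5,6}→3  {4,5,6}→3
  4 left: {0,1,5,6}→1  {1,3,5,6}→4  {1,4,5,6}→4  {2,3,4,6}→12  {2,3,5,6}→6  {3,4,5,6}→12
  5 left: {0,1,3,5,6}→5  {0,1,4,5,6}→5  {1,2,3,5,6}→10  {1,3,4,5,6}→20  {2,3,4,5,6}→30
  placing 0:e first → 60 extensions
  placing 2:d first → 30 extensions
  placing 4:f first → 15 extensions
total linear extensions = 105

105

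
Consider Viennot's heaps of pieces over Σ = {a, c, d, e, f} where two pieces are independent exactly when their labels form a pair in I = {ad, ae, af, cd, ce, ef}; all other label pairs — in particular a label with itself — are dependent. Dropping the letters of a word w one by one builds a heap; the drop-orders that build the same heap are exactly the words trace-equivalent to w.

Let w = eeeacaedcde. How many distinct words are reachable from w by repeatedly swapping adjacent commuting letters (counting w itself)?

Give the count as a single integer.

330

#0=e has no predecessor
#1=e depends on [0:e]
#2=e depends on [1:e]
#3=a has no predecessor
#4=c depends on [3:a]
#5=a depends on [4:c]
#6=e depends on [2:e]
#7=d depends on [6:e]
#8=c depends on [5:a]
#9=d depends on [7:d]
#10=e depends on [9:d]
sources: [0:e, 3:a]
N(rest) = Σ N(rest − s) over sources s of rest; N(one piece) = 1:
  size 1 → [8]=1  [10]=1
  size 2 → [5,8]=1  [8,10]=2  [9,10]=1
  size 3 → [4,5,8]=1  [5,8,10]=3  [7,9,10]=1  [8,9,10]=3
  size 4 → [3,4,5,8]=1  [4,5,8,10]=4  [5,8,9,10]=6  [6,7,9,10]=1  [7,8,9,10]=4
  size 5 → [2,6,7,9,10]=1  [3,4,5,8,10]=5  [4,5,8,9,10]=10  [5,7,8,9,10]=10  [6,7,8,9,10]=5
  size 6 → [1,2,6,7,9,10]=1  [2,6,7,8,9,10]=6  [3,4,5,8,9,10]=15  [4,5,7,8,9,10]=20  [5,6,7,8,9,10]=15
  size 7 → [0,1,2,6,7,9,10]=1  [1,2,6,7,8,9,10]=7  [2,5,6,7,8,9,10]=21  [3,4,5,7,8,9,10]=35  [4,5,6,7,8,9,10]=35
  size 8 → [0,1,2,6,7,8,9,10]=8  [1,2,5,6,7,8,9,10]=28  [2,4,5,6,7,8,9,10]=56  [3,4,5,6,7,8,9,10]=70
  size 9 → [0,1,2,5,6,7,8,9,10]=36  [1,2,4,5,6,7,8,9,10]=84  [2,3,4,5,6,7,8,9,10]=126
  first=0(e) contributes 210
  first=3(a) contributes 120
|[w]| = 330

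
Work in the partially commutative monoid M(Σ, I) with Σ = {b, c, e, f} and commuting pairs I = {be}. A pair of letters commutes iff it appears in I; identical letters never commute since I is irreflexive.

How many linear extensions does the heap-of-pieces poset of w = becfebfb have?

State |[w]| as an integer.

4

piece 0:b — minimal
piece 1:e — minimal
piece 2:c rests on {0:b, 1:e}
piece 3:f rests on {2:c}
piece 4:e rests on {3:f}
piece 5:b rests on {3:f}
piece 6:f rests on {4:e, 5:b}
piece 7:b rests on {6:f}
minimal pieces: {0:b, 1:e}
ways to finish when only these pieces remain (= sum over removing one remaining piece with nothing left below it):
  1 left: {7}→1
  2 left: {6,7}→1
  3 left: {4,6,7}→1  {5,6,7}→1
  4 left: {4,5,6,7}→2
  5 left: {3,4,5,6,7}→2
  6 left: {2,3,4,5,6,7}→2
  placing 0:b first → 2 extensions
  placing 1:e first → 2 extensions
total linear extensions = 4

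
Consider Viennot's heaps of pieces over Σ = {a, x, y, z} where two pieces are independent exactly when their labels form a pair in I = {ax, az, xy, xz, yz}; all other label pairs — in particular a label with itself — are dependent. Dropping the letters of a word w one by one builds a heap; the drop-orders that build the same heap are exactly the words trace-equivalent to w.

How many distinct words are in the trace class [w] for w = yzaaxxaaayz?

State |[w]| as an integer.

1980

piece 0:y — minimal
piece 1:z — minimal
piece 2:a rests on {0:y}
piece 3:a rests on {2:a}
piece 4:x — minimal
piece 5:x rests on {4:x}
piece 6:a rests on {3:a}
piece 7:a rests on {6:a}
piece 8:a rests on {7:a}
piece 9:y rests on {8:a}
piece 10:z rests on {1:z}
minimal pieces: {0:y, 1:z, 4:x}
ways to finish when only these pieces remain (= sum over removing one remaining piece with nothing left below it):
  1 left: {5}→1  {9}→1  {10}→1
  2 left: {1,10}→1  {4,5}→1  {5,9}→2  {5,10}→2  {8,9}→1  {9,10}→2
  3 left: {1,5,10}→3  {1,9,10}→3  {4,5,9}→3  {4,5,10}→3  {5,8,9}→3  {5,9,10}→6  {7,8,9}→1  {8,9,10}→3
  4 left: {1,4,5,10}→6  {1,5,9,10}→12  {1,8,9,10}→6  {4,5,8,9}→6  {4,5,9,10}→12  {5,7,8,9}→4  {5,8,9,10}→12  {6,7,8,9}→1  {7,8,9,10}→4
  5 left: {1,4,5,9,10}→30  {1,5,8,9,10}→30  {1,7,8,9,10}→10  {3,6,7,8,9}→1  {4,5,7,8,9}→10  {4,5,8,9,10}→30  {5,6,7,8,9}→5  {5,7,8,9,10}→20  {6,7,8,9,10}→5
  6 left: {1,4,5,8,9,10}→90  {1,5,7,8,9,10}→60  {1,6,7,8,9,10}→15  {2,3,6,7,8,9}→1  {3,5,6,7,8,9}→6  {3,6,7,8,9,10}→6  {4,5,6,7,8,9}→15  {4,5,7,8,9,10}→60  {5,6,7,8,9,10}→30
  7 left: {0,2,3,6,7,8,9}→1  {1,3,6,7,8,9,10}→21  {1,4,5,7,8,9,10}→210  {1,5,6,7,8,9,10}→105  {2,3,5,6,7,8,9}→7  {2,3,6,7,8,9,10}→7  {3,4,5,6,7,8,9}→21  {3,5,6,7,8,9,10}→42  {4,5,6,7,8,9,10}→105
  8 left: {0,2,3,5,6,7,8,9}→8  {0,2,3,6,7,8,9,10}→8  {1,2,3,6,7,8,9,10}→28  {1,3,5,6,7,8,9,10}→168  {1,4,5,6,7,8,9,10}→420  {2,3,4,5,6,7,8,9}→28  {2,3,5,6,7,8,9,10}→56  {3,4,5,6,7,8,9,10}→168
  9 left: {0,1,2,3,6,7,8,9,10}→36  {0,2,3,4,5,6,7,8,9}→36  {0,2,3,5,6,7,8,9,10}→72  {1,2,3,5,6,7,8,9,10}→252  {1,3,4,5,6,7,8,9,10}→756  {2,3,4,5,6,7,8,9,10}→252
  placing 0:y first → 1260 extensions
  placing 1:z first → 360 extensions
  placing 4:x first → 360 extensions
total linear extensions = 1980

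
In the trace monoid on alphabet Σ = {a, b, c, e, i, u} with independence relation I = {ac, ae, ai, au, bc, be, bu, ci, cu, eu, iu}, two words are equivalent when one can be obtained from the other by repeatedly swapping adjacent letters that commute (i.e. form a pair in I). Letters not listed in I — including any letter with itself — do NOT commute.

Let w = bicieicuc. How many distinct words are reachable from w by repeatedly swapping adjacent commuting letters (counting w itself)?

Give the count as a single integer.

#0=b has no predecessor
#1=i depends on [0:b]
#2=c has no predecessor
#3=i depends on [1:i]
#4=e depends on [2:c, 3:i]
#5=i depends on [4:e]
#6=c depends on [4:e]
#7=u has no predecessor
#8=c depends on [6:c]
sources: [0:b, 2:c, 7:u]
N(rest) = Σ N(rest − s) over sources s of rest; N(one piece) = 1:
  size 1 → [5]=1  [7]=1  [8]=1
  size 2 → [5,7]=2  [5,8]=2  [6,8]=1  [7,8]=2
  size 3 → [5,6,8]=3  [5,7,8]=6  [6,7,8]=3
  size 4 → [4,5,6,8]=3  [5,6,7,8]=12
  size 5 → [2,4,5,6,8]=3  [3,4,5,6,8]=3  [4,5,6,7,8]=15
  size 6 → [1,3,4,5,6,8]=3  [2,3,4,5,6,8]=6  [2,4,5,6,7,8]=18  [3,4,5,6,7,8]=18
  size 7 → [0,1,3,4,5,6,8]=3  [1,2,3,4,5,6,8]=9  [1,3,4,5,6,7,8]=21  [2,3,4,5,6,7,8]=42
  first=0(b) contributes 72
  first=2(c) contributes 24
  first=7(u) contributes 12
|[w]| = 108

108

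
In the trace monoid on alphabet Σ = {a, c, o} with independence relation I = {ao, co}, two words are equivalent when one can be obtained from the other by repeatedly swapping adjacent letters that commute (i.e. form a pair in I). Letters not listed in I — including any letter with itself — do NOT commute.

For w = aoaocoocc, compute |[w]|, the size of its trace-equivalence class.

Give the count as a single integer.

drop 0:a onto floor
drop 1:o onto floor
drop 2:a onto {0:a}
drop 3:o onto {1:o}
drop 4:c onto {2:a}
drop 5:o onto {3:o}
drop 6:o onto {5:o}
drop 7:c onto {4:c}
drop 8:c onto {7:c}
ground layer = {0:a, 1:o}
drop-orders for the pieces not yet dropped (sum over which currently-grounded one goes next):
  1 to go: {6} 1  {8} 1
  2 to go: {5,6} 1  {6,8} 2  {7,8} 1
  3 to go: {3,5,6} 1  {4,7,8} 1  {5,6,8} 3  {6,7,8} 3
  4 to go: {1,3,5,6} 1  {2,4,7,8} 1  {3,5,6,8} 4  {4,6,7,8} 4  {5,6,7,8} 6
  5 to go: {0,2,4,7,8} 1  {1,3,5,6,8} 5  {2,4,6,7,8} 5  {3,5,6,7,8} 10  {4,5,6,7,8} 10
  6 to go: {0,2,4,6,7,8} 6  {1,3,5,6,7,8} 15  {2,4,5,6,7,8} 15  {3,4,5,6,7,8} 20
  7 to go: {0,2,4,5,6,7,8} 21  {1,3,4,5,6,7,8} 35  {2,3,4,5,6,7,8} 35
  if 0:a drops first: 70 orders
  if 1:o drops first: 56 orders
heap linearizations: 126

126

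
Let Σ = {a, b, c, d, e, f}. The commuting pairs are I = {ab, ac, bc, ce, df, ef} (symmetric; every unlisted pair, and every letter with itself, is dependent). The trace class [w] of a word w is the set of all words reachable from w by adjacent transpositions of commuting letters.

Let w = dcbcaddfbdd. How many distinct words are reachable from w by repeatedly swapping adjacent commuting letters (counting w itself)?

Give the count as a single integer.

#0=d has no predecessor
#1=c depends on [0:d]
#2=b depends on [0:d]
#3=c depends on [1:c]
#4=a depends on [0:d]
#5=d depends on [2:b, 3:c, 4:a]
#6=d depends on [5:d]
#7=f depends on [2:b, 3:c, 4:a]
#8=b depends on [6:d, 7:f]
#9=d depends on [8:b]
#10=d depends on [9:d]
sources: [0:d]
N(rest) = Σ N(rest − s) over sources s of rest; N(one piece) = 1:
  size 1 → [10]=1
  size 2 → [9,10]=1
  size 3 → [8,9,10]=1
  size 4 → [6,8,9,10]=1  [7,8,9,10]=1
  size 5 → [5,6,8,9,10]=1  [6,7,8,9,10]=2
  size 6 → [5,6,7,8,9,10]=3
  size 7 → [2,5,6,7,8,9,10]=3  [3,5,6,7,8,9,10]=3  [4,5,6,7,8,9,10]=3
  size 8 → [1,3,5,6,7,8,9,10]=3  [2,3,5,6,7,8,9,10]=6  [2,4,5,6,7,8,9,10]=6  [3,4,5,6,7,8,9,10]=6
  size 9 → [1,2,3,5,6,7,8,9,10]=9  [1,3,4,5,6,7,8,9,10]=9  [2,3,4,5,6,7,8,9,10]=18
  first=0(d) contributes 36

36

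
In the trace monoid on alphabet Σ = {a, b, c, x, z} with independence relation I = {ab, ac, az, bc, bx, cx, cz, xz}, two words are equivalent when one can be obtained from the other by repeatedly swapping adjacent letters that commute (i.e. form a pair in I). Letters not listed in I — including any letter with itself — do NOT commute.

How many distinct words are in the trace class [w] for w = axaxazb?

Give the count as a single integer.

21

drop 0:a onto floor
drop 1:x onto {0:a}
drop 2:a onto {1:x}
drop 3:x onto {2:a}
drop 4:a onto {3:x}
drop 5:z onto floor
drop 6:b onto {5:z}
ground layer = {0:a, 5:z}
drop-orders for the pieces not yet dropped (sum over which currently-grounded one goes next):
  1 to go: {4} 1  {6} 1
  2 to go: {3,4} 1  {4,6} 2  {5,6} 1
  3 to go: {2,3,4} 1  {3,4,6} 3  {4,5,6} 3
  4 to go: {1,2,3,4} 1  {2,3,4,6} 4  {3,4,5,6} 6
  5 to go: {0,1,2,3,4} 1  {1,2,3,4,6} 5  {2,3,4,5,6} 10
  if 0:a drops first: 15 orders
  if 5:z drops first: 6 orders
heap linearizations: 21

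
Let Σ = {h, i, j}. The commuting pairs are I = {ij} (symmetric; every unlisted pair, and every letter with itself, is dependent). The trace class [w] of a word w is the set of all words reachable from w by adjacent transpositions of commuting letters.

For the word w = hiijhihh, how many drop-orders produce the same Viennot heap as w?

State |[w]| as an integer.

3

#0=h has no predecessor
#1=i depends on [0:h]
#2=i depends on [1:i]
#3=j depends on [0:h]
#4=h depends on [2:i, 3:j]
#5=i depends on [4:h]
#6=h depends on [5:i]
#7=h depends on [6:h]
sources: [0:h]
N(rest) = Σ N(rest − s) over sources s of rest; N(one piece) = 1:
  size 1 → [7]=1
  size 2 → [6,7]=1
  size 3 → [5,6,7]=1
  size 4 → [4,5,6,7]=1
  size 5 → [2,4,5,6,7]=1  [3,4,5,6,7]=1
  size 6 → [1,2,4,5,6,7]=1  [2,3,4,5,6,7]=2
  first=0(h) contributes 3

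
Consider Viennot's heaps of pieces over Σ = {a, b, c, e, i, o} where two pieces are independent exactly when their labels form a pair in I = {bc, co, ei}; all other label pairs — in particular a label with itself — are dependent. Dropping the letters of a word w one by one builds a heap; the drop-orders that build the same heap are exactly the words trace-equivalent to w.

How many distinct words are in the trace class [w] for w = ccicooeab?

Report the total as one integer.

3

0(c) covers ∅
1(c) covers 0:c
2(i) covers 1:c
3(c) covers 2:i
4(o) covers 2:i
5(o) covers 4:o
6(e) covers 3:c, 5:o
7(a) covers 6:e
8(b) covers 7:a
floor of heap: 0:c
completions by unplaced set U, small U first (add the entries for U minus each lowest piece of U):
  |U|=1: {8}:1
  |U|=2: {7,8}:1
  |U|=3: {6,7,8}:1
  |U|=4: {3,6,7,8}:1  {5,6,7,8}:1
  |U|=5: {3,5,6,7,8}:2  {4,5,6,7,8}:1
  |U|=6: {3,4,5,6,7,8}:3
  |U|=7: {2,3,4,5,6,7,8}:3
  start at 0(c): 3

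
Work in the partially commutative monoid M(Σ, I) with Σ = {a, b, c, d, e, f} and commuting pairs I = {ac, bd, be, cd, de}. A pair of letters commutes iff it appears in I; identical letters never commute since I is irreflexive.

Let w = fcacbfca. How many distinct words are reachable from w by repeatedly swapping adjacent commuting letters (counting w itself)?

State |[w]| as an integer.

6

drop 0:f onto floor
drop 1:c onto {0:f}
drop 2:a onto {0:f}
drop 3:c onto {1:c}
drop 4:b onto {2:a, 3:c}
drop 5:f onto {4:b}
drop 6:c onto {5:f}
drop 7:a onto {5:f}
ground layer = {0:f}
drop-orders for the pieces not yet dropped (sum over which currently-grounded one goes next):
  1 to go: {6} 1  {7} 1
  2 to go: {6,7} 2
  3 to go: {5,6,7} 2
  4 to go: {4,5,6,7} 2
  5 to go: {2,4,5,6,7} 2  {3,4,5,6,7} 2
  6 to go: {1,3,4,5,6,7} 2  {2,3,4,5,6,7} 4
  if 0:f drops first: 6 orders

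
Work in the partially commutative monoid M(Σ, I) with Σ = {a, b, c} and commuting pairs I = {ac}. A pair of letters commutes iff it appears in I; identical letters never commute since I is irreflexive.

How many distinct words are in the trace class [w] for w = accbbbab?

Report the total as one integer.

3

#0=a has no predecessor
#1=c has no predecessor
#2=c depends on [1:c]
#3=b depends on [0:a, 2:c]
#4=b depends on [3:b]
#5=b depends on [4:b]
#6=a depends on [5:b]
#7=b depends on [6:a]
sources: [0:a, 1:c]
N(rest) = Σ N(rest − s) over sources s of rest; N(one piece) = 1:
  size 1 → [7]=1
  size 2 → [6,7]=1
  size 3 → [5,6,7]=1
  size 4 → [4,5,6,7]=1
  size 5 → [3,4,5,6,7]=1
  size 6 → [0,3,4,5,6,7]=1  [2,3,4,5,6,7]=1
  first=0(a) contributes 1
  first=1(c) contributes 2
|[w]| = 3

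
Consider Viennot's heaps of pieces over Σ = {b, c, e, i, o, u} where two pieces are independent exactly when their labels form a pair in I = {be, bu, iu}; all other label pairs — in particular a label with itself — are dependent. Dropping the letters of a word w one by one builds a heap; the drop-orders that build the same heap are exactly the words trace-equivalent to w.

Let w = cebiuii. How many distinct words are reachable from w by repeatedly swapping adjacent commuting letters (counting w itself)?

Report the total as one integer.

9

#0=c has no predecessor
#1=e depends on [0:c]
#2=b depends on [0:c]
#3=i depends on [1:e, 2:b]
#4=u depends on [1:e]
#5=i depends on [3:i]
#6=i depends on [5:i]
sources: [0:c]
N(rest) = Σ N(rest − s) over sources s of rest; N(one piece) = 1:
  size 1 → [4]=1  [6]=1
  size 2 → [4,6]=2  [5,6]=1
  size 3 → [3,5,6]=1  [4,5,6]=3
  size 4 → [2,3,5,6]=1  [3,4,5,6]=4
  size 5 → [1,3,4,5,6]=4  [2,3,4,5,6]=5
  first=0(c) contributes 9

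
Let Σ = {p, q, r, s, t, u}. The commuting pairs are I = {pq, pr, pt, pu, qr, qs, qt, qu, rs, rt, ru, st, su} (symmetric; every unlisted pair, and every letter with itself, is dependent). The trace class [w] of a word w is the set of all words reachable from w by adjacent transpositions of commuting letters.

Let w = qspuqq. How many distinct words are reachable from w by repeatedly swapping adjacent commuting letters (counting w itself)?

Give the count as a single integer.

drop 0:q onto floor
drop 1:s onto floor
drop 2:p onto {1:s}
drop 3:u onto floor
drop 4:q onto {0:q}
drop 5:q onto {4:q}
ground layer = {0:q, 1:s, 3:u}
drop-orders for the pieces not yet dropped (sum over which currently-grounded one goes next):
  1 to go: {2} 1  {3} 1  {5} 1
  2 to go: {1,2} 1  {2,3} 2  {2,5} 2  {3,5} 2  {4,5} 1
  3 to go: {0,4,5} 1  {1,2,3} 3  {1,2,5} 3  {2,3,5} 6  {2,4,5} 3  {3,4,5} 3
  4 to go: {0,2,4,5} 4  {0,3,4,5} 4  {1,2,3,5} 12  {1,2,4,5} 6  {2,3,4,5} 12
  if 0:q drops first: 30 orders
  if 1:s drops first: 20 orders
  if 3:u drops first: 10 orders
heap linearizations: 60

60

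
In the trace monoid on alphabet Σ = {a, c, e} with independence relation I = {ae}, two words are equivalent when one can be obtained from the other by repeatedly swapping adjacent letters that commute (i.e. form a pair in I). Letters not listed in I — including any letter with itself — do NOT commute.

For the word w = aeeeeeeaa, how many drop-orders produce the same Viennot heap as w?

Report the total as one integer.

drop 0:a onto floor
drop 1:e onto floor
drop 2:e onto {1:e}
drop 3:e onto {2:e}
drop 4:e onto {3:e}
drop 5:e onto {4:e}
drop 6:e onto {5:e}
drop 7:a onto {0:a}
drop 8:a onto {7:a}
ground layer = {0:a, 1:e}
drop-orders for the pieces not yet dropped (sum over which currently-grounded one goes next):
  1 to go: {6} 1  {8} 1
  2 to go: {5,6} 1  {6,8} 2  {7,8} 1
  3 to go: {0,7,8} 1  {4,5,6} 1  {5,6,8} 3  {6,7,8} 3
  4 to go: {0,6,7,8} 4  {3,4,5,6} 1  {4,5,6,8} 4  {5,6,7,8} 6
  5 to go: {0,5,6,7,8} 10  {2,3,4,5,6} 1  {3,4,5,6,8} 5  {4,5,6,7,8} 10
  6 to go: {0,4,5,6,7,8} 20  {1,2,3,4,5,6} 1  {2,3,4,5,6,8} 6  {3,4,5,6,7,8} 15
  7 to go: {0,3,4,5,6,7,8} 35  {1,2,3,4,5,6,8} 7  {2,3,4,5,6,7,8} 21
  if 0:a drops first: 28 orders
  if 1:e drops first: 56 orders
heap linearizations: 84

84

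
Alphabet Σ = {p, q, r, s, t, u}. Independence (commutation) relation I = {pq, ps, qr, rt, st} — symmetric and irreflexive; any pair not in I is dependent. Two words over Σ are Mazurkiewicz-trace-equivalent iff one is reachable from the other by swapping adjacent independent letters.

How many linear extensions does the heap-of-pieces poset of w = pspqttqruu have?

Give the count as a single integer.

27

drop 0:p onto floor
drop 1:s onto floor
drop 2:p onto {0:p}
drop 3:q onto {1:s}
drop 4:t onto {2:p, 3:q}
drop 5:t onto {4:t}
drop 6:q onto {5:t}
drop 7:r onto {1:s, 2:p}
drop 8:u onto {6:q, 7:r}
drop 9:u onto {8:u}
ground layer = {0:p, 1:s}
drop-orders for the pieces not yet dropped (sum over which currently-grounded one goes next):
  1 to go: {9} 1
  2 to go: {8,9} 1
  3 to go: {6,8,9} 1  {7,8,9} 1
  4 to go: {5,6,8,9} 1  {6,7,8,9} 2
  5 to go: {4,5,6,8,9} 1  {5,6,7,8,9} 3
  6 to go: {3,4,5,6,8,9} 1  {4,5,6,7,8,9} 4
  7 to go: {2,4,5,6,7,8,9} 4  {3,4,5,6,7,8,9} 5
  8 to go: {0,2,4,5,6,7,8,9} 4  {1,3,4,5,6,7,8,9} 5  {2,3,4,5,6,7,8,9} 9
  if 0:p drops first: 14 orders
  if 1:s drops first: 13 orders
heap linearizations: 27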